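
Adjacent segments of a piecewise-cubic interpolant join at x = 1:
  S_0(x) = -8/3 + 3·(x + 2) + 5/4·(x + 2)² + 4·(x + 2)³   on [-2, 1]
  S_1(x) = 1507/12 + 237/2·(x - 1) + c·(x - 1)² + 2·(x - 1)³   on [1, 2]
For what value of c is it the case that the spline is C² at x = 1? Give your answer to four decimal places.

37.2500

S_0''(x) = 5/2 + 24·(x + 2), so S_0''(1) = 149/2. On the right, S_1''(1) = 2c, so c = 149/4.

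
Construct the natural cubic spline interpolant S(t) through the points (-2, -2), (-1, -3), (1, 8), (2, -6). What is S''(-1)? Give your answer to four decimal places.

14.6250

Let σ_i = S''(x_i). Step sizes h_i = 1, 2, 1; slopes of the chords Δ_i = (y_(i+1) - y_i)/h_i = -1, 11/2, -14.
  1·σ_0 + 6·σ_1 + 2·σ_2 = 6(Δ_1 - Δ_0) = 39
  2·σ_1 + 6·σ_2 + 1·σ_3 = 6(Δ_2 - Δ_1) = -117
Natural end conditions: σ_0 = σ_3 = 0.
Solving: σ_0 = 0, σ_1 = 117/8, σ_2 = -195/8, σ_3 = 0.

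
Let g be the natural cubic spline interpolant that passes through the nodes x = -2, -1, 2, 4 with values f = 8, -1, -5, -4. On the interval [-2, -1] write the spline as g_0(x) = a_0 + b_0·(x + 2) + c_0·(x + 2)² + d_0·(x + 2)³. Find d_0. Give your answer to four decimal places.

1.0023

Write M_i for g''(x_i). With h_i = 1, 3, 2 and divided differences Δ_i = -9, -4/3, 1/2, the continuity of g' gives the tridiagonal system
  1·M_0 + 8·M_1 + 3·M_2 = 6(Δ_1 - Δ_0) = 46
  3·M_1 + 10·M_2 + 2·M_3 = 6(Δ_2 - Δ_1) = 11
Natural end conditions: M_0 = M_3 = 0.
Hence M_0 = 0, M_1 = 427/71, M_2 = -50/71, M_3 = 0.
On [-2, -1], with g_0(x) = a_0 + b_0·(x + 2) + c_0·(x + 2)² + d_0·(x + 2)³: c_0 = M_0/2 = 0, d_0 = (M_1 - M_0)/(6h_0) = 427/426, b_0 = Δ_0 - h_0(2M_0 + M_1)/6 = -4261/426.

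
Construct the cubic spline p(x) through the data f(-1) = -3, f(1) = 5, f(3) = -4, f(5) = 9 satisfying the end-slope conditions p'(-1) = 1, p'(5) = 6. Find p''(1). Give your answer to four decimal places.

-12.3333

Put σ_i = p'' at the i-th knot. Here h = (2, 2, 2) and Δ = (4, -9/2, 13/2), so the interior equations h_(i-1)·σ_(i-1) + 2(h_(i-1)+h_i)·σ_i + h_i·σ_(i+1) = 6(Δ_i − Δ_(i-1)) read
  2·σ_0 + 8·σ_1 + 2·σ_2 = 6(Δ_1 - Δ_0) = -51
  2·σ_1 + 8·σ_2 + 2·σ_3 = 6(Δ_2 - Δ_1) = 66
Clamped end conditions give two more equations: 2h_0·σ_0 + h_0·σ_1 = 6(Δ_0 - p'(-1)) = 18 and h_2·σ_2 + 2h_2·σ_3 = 6(p'(5) - Δ_2) = -3.
Forward elimination and back-substitution give σ_0 = 32/3, σ_1 = -37/3, σ_2 = 79/6, σ_3 = -22/3.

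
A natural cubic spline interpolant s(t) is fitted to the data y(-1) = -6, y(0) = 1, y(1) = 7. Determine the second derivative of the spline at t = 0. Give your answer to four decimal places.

-1.5000

With M_i denoting the second derivative at x_i, h_i = 1, 1, and Δ_i = (y_(i+1) − y_i)/h_i = 7, 6:
  1·M_0 + 4·M_1 + 1·M_2 = 6(Δ_1 - Δ_0) = -6
Natural end conditions: M_0 = M_2 = 0.
Hence M_0 = 0, M_1 = -3/2, M_2 = 0.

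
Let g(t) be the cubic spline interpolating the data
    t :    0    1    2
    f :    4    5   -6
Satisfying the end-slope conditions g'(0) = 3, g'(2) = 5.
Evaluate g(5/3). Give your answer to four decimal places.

-4.5926

Put M_i = g'' at the i-th knot. Here h = (1, 1) and Δ = (1, -11), so the interior equations h_(i-1)·M_(i-1) + 2(h_(i-1)+h_i)·M_i + h_i·M_(i+1) = 6(Δ_i − Δ_(i-1)) read
  1·M_0 + 4·M_1 + 1·M_2 = 6(Δ_1 - Δ_0) = -72
Clamped end conditions give two more equations: 2h_0·M_0 + h_0·M_1 = 6(Δ_0 - g'(0)) = -12 and h_1·M_1 + 2h_1·M_2 = 6(g'(2) - Δ_1) = 96.
Hence M_0 = 13, M_1 = -38, M_2 = 67.
On [1, 2], g(t) = 5 - 19/2·(t - 1) - 19·(t - 1)² + 35/2·(t - 1)³.
With (t - 1) = 2/3: g(5/3) = -124/27.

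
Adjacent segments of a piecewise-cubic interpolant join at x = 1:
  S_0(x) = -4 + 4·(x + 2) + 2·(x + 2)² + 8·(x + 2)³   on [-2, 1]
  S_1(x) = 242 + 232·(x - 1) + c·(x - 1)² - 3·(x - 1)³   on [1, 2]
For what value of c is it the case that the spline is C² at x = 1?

74

S_0''(x) = 4 + 48·(x + 2), so S_0''(1) = 148. On the right, S_1''(1) = 2c, so c = 74.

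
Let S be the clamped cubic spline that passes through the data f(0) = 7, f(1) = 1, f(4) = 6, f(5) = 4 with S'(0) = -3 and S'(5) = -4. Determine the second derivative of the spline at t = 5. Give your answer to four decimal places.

-2.9841

Put M_i = S'' at the i-th knot. Here h = (1, 3, 1) and Δ = (-6, 5/3, -2), so the interior equations h_(i-1)·M_(i-1) + 2(h_(i-1)+h_i)·M_i + h_i·M_(i+1) = 6(Δ_i − Δ_(i-1)) read
  1·M_0 + 8·M_1 + 3·M_2 = 6(Δ_1 - Δ_0) = 46
  3·M_1 + 8·M_2 + 1·M_3 = 6(Δ_2 - Δ_1) = -22
Clamped end conditions give two more equations: 2h_0·M_0 + h_0·M_1 = 6(Δ_0 - S'(0)) = -18 and h_2·M_2 + 2h_2·M_3 = 6(S'(5) - Δ_2) = -12.
Hence M_0 = -874/63, M_1 = 614/63, M_2 = -380/63, M_3 = -188/63.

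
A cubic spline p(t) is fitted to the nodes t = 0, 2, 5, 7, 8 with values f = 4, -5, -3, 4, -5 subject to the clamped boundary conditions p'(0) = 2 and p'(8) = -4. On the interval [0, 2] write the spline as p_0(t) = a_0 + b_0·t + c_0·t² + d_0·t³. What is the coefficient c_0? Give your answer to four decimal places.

-5.9464

Put M_i = p'' at the i-th knot. Here h = (2, 3, 2, 1) and Δ = (-9/2, 2/3, 7/2, -9), so the interior equations h_(i-1)·M_(i-1) + 2(h_(i-1)+h_i)·M_i + h_i·M_(i+1) = 6(Δ_i − Δ_(i-1)) read
  2·M_0 + 10·M_1 + 3·M_2 = 6(Δ_1 - Δ_0) = 31
  3·M_1 + 10·M_2 + 2·M_3 = 6(Δ_2 - Δ_1) = 17
  2·M_2 + 6·M_3 + 1·M_4 = 6(Δ_3 - Δ_2) = -75
Clamped end conditions give two more equations: 2h_0·M_0 + h_0·M_1 = 6(Δ_0 - p'(0)) = -39 and h_3·M_3 + 2h_3·M_4 = 6(p'(8) - Δ_3) = 30.
Hence M_0 = -333/28, M_1 = 30/7, M_2 = 167/42, M_3 = -374/21, M_4 = 502/21.
On [0, 2], with p_0(t) = a_0 + b_0·t + c_0·t² + d_0·t³: c_0 = M_0/2 = -333/56, d_0 = (M_1 - M_0)/(6h_0) = 151/112, b_0 = Δ_0 - h_0(2M_0 + M_1)/6 = 2.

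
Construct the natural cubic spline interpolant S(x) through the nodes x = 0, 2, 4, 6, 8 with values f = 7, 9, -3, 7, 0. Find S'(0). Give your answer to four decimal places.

3.8125

Put M_i = S'' at the i-th knot. Here h = (2, 2, 2, 2) and Δ = (1, -6, 5, -7/2), so the interior equations h_(i-1)·M_(i-1) + 2(h_(i-1)+h_i)·M_i + h_i·M_(i+1) = 6(Δ_i − Δ_(i-1)) read
  2·M_0 + 8·M_1 + 2·M_2 = 6(Δ_1 - Δ_0) = -42
  2·M_1 + 8·M_2 + 2·M_3 = 6(Δ_2 - Δ_1) = 66
  2·M_2 + 8·M_3 + 2·M_4 = 6(Δ_3 - Δ_2) = -51
Natural end conditions: M_0 = M_4 = 0.
Solving the tridiagonal system: M_0 = 0, M_1 = -135/16, M_2 = 51/4, M_3 = -153/16, M_4 = 0.
On [0, 2], S'(x) = b_0 + 2c_0·x + 3d_0·x² with b_0 = Δ_0 - h_0(2M_0 + M_1)/6 = 61/16, c_0 = M_0/2 = 0, d_0 = (M_1 - M_0)/(6h_0) = -45/64. So S'(0) = 61/16.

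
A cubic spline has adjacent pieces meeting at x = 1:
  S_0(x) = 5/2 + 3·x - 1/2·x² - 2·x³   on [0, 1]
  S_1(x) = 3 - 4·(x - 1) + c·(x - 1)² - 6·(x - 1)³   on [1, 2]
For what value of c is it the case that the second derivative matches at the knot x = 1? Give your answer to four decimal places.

S_0''(x) = -1 - 12·x, so S_0''(1) = -13. On the right, S_1''(1) = 2c, so c = -13/2.

-6.5000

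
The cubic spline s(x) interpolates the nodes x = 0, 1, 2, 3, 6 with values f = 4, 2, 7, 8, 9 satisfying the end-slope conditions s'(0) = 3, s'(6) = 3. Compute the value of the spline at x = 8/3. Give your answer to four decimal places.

With M_i denoting the second derivative at x_i, h_i = 1, 1, 1, 3, and Δ_i = (y_(i+1) − y_i)/h_i = -2, 5, 1, 1/3:
  1·M_0 + 4·M_1 + 1·M_2 = 6(Δ_1 - Δ_0) = 42
  1·M_1 + 4·M_2 + 1·M_3 = 6(Δ_2 - Δ_1) = -24
  1·M_2 + 8·M_3 + 3·M_4 = 6(Δ_3 - Δ_2) = -4
Clamped end conditions give two more equations: 2h_0·M_0 + h_0·M_1 = 6(Δ_0 - s'(0)) = -30 and h_3·M_3 + 2h_3·M_4 = 6(s'(6) - Δ_3) = 16.
Forward elimination and back-substitution give M_0 = -1333/54, M_1 = 523/27, M_2 = -583/54, M_3 = -5/27, M_4 = 149/54.
On [2, 3], s(x) = 7 + 125/27·(x - 2) - 583/108·(x - 2)² + 191/108·(x - 2)³.
With (x - 2) = 2/3: s(8/3) = 5986/729.

8.2112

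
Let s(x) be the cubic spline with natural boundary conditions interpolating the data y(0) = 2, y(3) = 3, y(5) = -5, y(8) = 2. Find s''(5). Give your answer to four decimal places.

Put σ_i = s'' at the i-th knot. Here h = (3, 2, 3) and Δ = (1/3, -4, 7/3), so the interior equations h_(i-1)·σ_(i-1) + 2(h_(i-1)+h_i)·σ_i + h_i·σ_(i+1) = 6(Δ_i − Δ_(i-1)) read
  3·σ_0 + 10·σ_1 + 2·σ_2 = 6(Δ_1 - Δ_0) = -26
  2·σ_1 + 10·σ_2 + 3·σ_3 = 6(Δ_2 - Δ_1) = 38
Natural end conditions: σ_0 = σ_3 = 0.
Forward elimination and back-substitution give σ_0 = 0, σ_1 = -7/2, σ_2 = 9/2, σ_3 = 0.

4.5000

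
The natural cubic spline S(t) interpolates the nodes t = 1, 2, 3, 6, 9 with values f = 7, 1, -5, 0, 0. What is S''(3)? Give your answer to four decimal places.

Put m_i = S'' at the i-th knot. Here h = (1, 1, 3, 3) and Δ = (-6, -6, 5/3, 0), so the interior equations h_(i-1)·m_(i-1) + 2(h_(i-1)+h_i)·m_i + h_i·m_(i+1) = 6(Δ_i − Δ_(i-1)) read
  1·m_0 + 4·m_1 + 1·m_2 = 6(Δ_1 - Δ_0) = 0
  1·m_1 + 8·m_2 + 3·m_3 = 6(Δ_2 - Δ_1) = 46
  3·m_2 + 12·m_3 + 3·m_4 = 6(Δ_3 - Δ_2) = -10
Natural end conditions: m_0 = m_4 = 0.
Solving the tridiagonal system: m_0 = 0, m_1 = -97/56, m_2 = 97/14, m_3 = -431/168, m_4 = 0.

6.9286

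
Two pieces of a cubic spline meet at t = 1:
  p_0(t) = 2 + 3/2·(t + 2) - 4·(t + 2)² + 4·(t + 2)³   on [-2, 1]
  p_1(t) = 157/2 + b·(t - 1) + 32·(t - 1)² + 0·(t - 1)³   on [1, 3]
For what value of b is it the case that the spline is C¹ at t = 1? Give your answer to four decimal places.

85.5000

p_0'(t) = 3/2 - 8·(t + 2) + 12·(t + 2)², so p_0'(1) = 171/2. On the right, p_1'(1) = b, so b = 171/2.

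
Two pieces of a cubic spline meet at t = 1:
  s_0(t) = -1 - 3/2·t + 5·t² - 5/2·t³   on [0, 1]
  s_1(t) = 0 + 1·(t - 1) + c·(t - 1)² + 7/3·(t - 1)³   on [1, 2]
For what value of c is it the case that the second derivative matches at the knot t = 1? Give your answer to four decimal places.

-2.5000

s_0''(t) = 10 - 15·t, so s_0''(1) = -5. On the right, s_1''(1) = 2c, so c = -5/2.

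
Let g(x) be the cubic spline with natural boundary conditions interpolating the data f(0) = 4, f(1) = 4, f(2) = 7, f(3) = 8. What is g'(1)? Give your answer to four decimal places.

1.8667

With M_i denoting the second derivative at x_i, h_i = 1, 1, 1, and Δ_i = (y_(i+1) − y_i)/h_i = 0, 3, 1:
  1·M_0 + 4·M_1 + 1·M_2 = 6(Δ_1 - Δ_0) = 18
  1·M_1 + 4·M_2 + 1·M_3 = 6(Δ_2 - Δ_1) = -12
Natural end conditions: M_0 = M_3 = 0.
Forward elimination and back-substitution give M_0 = 0, M_1 = 28/5, M_2 = -22/5, M_3 = 0.
On [1, 2], g'(x) = b_1 + 2c_1·(x - 1) + 3d_1·(x - 1)² with b_1 = Δ_1 - h_1(2M_1 + M_2)/6 = 28/15, c_1 = M_1/2 = 14/5, d_1 = (M_2 - M_1)/(6h_1) = -5/3. So g'(1) = 28/15.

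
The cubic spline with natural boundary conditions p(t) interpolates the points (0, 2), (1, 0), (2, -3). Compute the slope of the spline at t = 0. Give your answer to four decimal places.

Put M_i = p'' at the i-th knot. Here h = (1, 1) and Δ = (-2, -3), so the interior equations h_(i-1)·M_(i-1) + 2(h_(i-1)+h_i)·M_i + h_i·M_(i+1) = 6(Δ_i − Δ_(i-1)) read
  1·M_0 + 4·M_1 + 1·M_2 = 6(Δ_1 - Δ_0) = -6
Natural end conditions: M_0 = M_2 = 0.
Forward elimination and back-substitution give M_0 = 0, M_1 = -3/2, M_2 = 0.
On [0, 1], p'(t) = b_0 + 2c_0·t + 3d_0·t² with b_0 = Δ_0 - h_0(2M_0 + M_1)/6 = -7/4, c_0 = M_0/2 = 0, d_0 = (M_1 - M_0)/(6h_0) = -1/4. So p'(0) = -7/4.

-1.7500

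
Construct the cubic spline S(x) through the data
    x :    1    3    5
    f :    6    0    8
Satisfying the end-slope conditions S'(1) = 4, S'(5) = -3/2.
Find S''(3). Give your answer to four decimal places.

13.2500

Let M_i = S''(x_i). Step sizes h_i = 2, 2; slopes of the chords Δ_i = (y_(i+1) - y_i)/h_i = -3, 4.
  2·M_0 + 8·M_1 + 2·M_2 = 6(Δ_1 - Δ_0) = 42
Clamped end conditions give two more equations: 2h_0·M_0 + h_0·M_1 = 6(Δ_0 - S'(1)) = -42 and h_1·M_1 + 2h_1·M_2 = 6(S'(5) - Δ_1) = -33.
Forward elimination and back-substitution give M_0 = -137/8, M_1 = 53/4, M_2 = -119/8.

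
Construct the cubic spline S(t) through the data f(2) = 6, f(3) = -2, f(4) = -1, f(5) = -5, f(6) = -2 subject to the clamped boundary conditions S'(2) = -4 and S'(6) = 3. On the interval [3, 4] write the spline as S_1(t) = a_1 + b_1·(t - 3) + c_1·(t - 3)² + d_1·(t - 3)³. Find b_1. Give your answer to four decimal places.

With M_i denoting the second derivative at x_i, h_i = 1, 1, 1, 1, and Δ_i = (y_(i+1) − y_i)/h_i = -8, 1, -4, 3:
  1·M_0 + 4·M_1 + 1·M_2 = 6(Δ_1 - Δ_0) = 54
  1·M_1 + 4·M_2 + 1·M_3 = 6(Δ_2 - Δ_1) = -30
  1·M_2 + 4·M_3 + 1·M_4 = 6(Δ_3 - Δ_2) = 42
Clamped end conditions give two more equations: 2h_0·M_0 + h_0·M_1 = 6(Δ_0 - S'(2)) = -24 and h_3·M_3 + 2h_3·M_4 = 6(S'(6) - Δ_3) = 0.
Forward elimination and back-substitution give M_0 = -671/28, M_1 = 335/14, M_2 = -71/4, M_3 = 239/14, M_4 = -239/28.
On [3, 4], with S_1(t) = a_1 + b_1·(t - 3) + c_1·(t - 3)² + d_1·(t - 3)³: c_1 = M_1/2 = 335/28, d_1 = (M_2 - M_1)/(6h_1) = -389/56, b_1 = Δ_1 - h_1(2M_1 + M_2)/6 = -225/56.

-4.0179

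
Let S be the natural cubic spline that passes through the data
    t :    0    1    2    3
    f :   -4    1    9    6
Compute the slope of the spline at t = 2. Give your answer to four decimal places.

3.2667

With M_i denoting the second derivative at x_i, h_i = 1, 1, 1, and Δ_i = (y_(i+1) − y_i)/h_i = 5, 8, -3:
  1·M_0 + 4·M_1 + 1·M_2 = 6(Δ_1 - Δ_0) = 18
  1·M_1 + 4·M_2 + 1·M_3 = 6(Δ_2 - Δ_1) = -66
Natural end conditions: M_0 = M_3 = 0.
Forward elimination and back-substitution give M_0 = 0, M_1 = 46/5, M_2 = -94/5, M_3 = 0.
On [2, 3], S'(t) = b_2 + 2c_2·(t - 2) + 3d_2·(t - 2)² with b_2 = Δ_2 - h_2(2M_2 + M_3)/6 = 49/15, c_2 = M_2/2 = -47/5, d_2 = (M_3 - M_2)/(6h_2) = 47/15. So S'(2) = 49/15.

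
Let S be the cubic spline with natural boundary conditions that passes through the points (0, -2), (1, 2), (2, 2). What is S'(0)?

Write M_i for S''(x_i). With h_i = 1, 1 and divided differences Δ_i = 4, 0, the continuity of S' gives the tridiagonal system
  1·M_0 + 4·M_1 + 1·M_2 = 6(Δ_1 - Δ_0) = -24
Natural end conditions: M_0 = M_2 = 0.
Solving the tridiagonal system: M_0 = 0, M_1 = -6, M_2 = 0.
On [0, 1], S'(x) = b_0 + 2c_0·x + 3d_0·x² with b_0 = Δ_0 - h_0(2M_0 + M_1)/6 = 5, c_0 = M_0/2 = 0, d_0 = (M_1 - M_0)/(6h_0) = -1. So S'(0) = 5.

5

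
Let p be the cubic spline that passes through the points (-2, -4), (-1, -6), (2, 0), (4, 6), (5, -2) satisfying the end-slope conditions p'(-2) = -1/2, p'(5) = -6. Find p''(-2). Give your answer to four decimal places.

-5.8851

Put σ_i = p'' at the i-th knot. Here h = (1, 3, 2, 1) and Δ = (-2, 2, 3, -8), so the interior equations h_(i-1)·σ_(i-1) + 2(h_(i-1)+h_i)·σ_i + h_i·σ_(i+1) = 6(Δ_i − Δ_(i-1)) read
  1·σ_0 + 8·σ_1 + 3·σ_2 = 6(Δ_1 - Δ_0) = 24
  3·σ_1 + 10·σ_2 + 2·σ_3 = 6(Δ_2 - Δ_1) = 6
  2·σ_2 + 6·σ_3 + 1·σ_4 = 6(Δ_3 - Δ_2) = -66
Clamped end conditions give two more equations: 2h_0·σ_0 + h_0·σ_1 = 6(Δ_0 - p'(-2)) = -9 and h_3·σ_3 + 2h_3·σ_4 = 6(p'(5) - Δ_3) = 12.
Forward elimination and back-substitution give σ_0 = -871/148, σ_1 = 205/74, σ_2 = 381/148, σ_3 = -519/37, σ_4 = 963/74.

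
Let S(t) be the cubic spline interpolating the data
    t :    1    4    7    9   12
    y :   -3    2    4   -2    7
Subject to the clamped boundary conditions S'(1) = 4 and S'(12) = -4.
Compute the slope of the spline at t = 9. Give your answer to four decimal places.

Let M_i = S''(x_i). Step sizes h_i = 3, 3, 2, 3; slopes of the chords Δ_i = (y_(i+1) - y_i)/h_i = 5/3, 2/3, -3, 3.
  3·M_0 + 12·M_1 + 3·M_2 = 6(Δ_1 - Δ_0) = -6
  3·M_1 + 10·M_2 + 2·M_3 = 6(Δ_2 - Δ_1) = -22
  2·M_2 + 10·M_3 + 3·M_4 = 6(Δ_3 - Δ_2) = 36
Clamped end conditions give two more equations: 2h_0·M_0 + h_0·M_1 = 6(Δ_0 - S'(1)) = -14 and h_3·M_3 + 2h_3·M_4 = 6(S'(12) - Δ_3) = -42.
Hence M_0 = -383/129, M_1 = 164/129, M_2 = -177/43, M_3 = 330/43, M_4 = -466/43.
On [9, 12], S'(t) = b_3 + 2c_3·(t - 9) + 3d_3·(t - 9)² with b_3 = Δ_3 - h_3(2M_3 + M_4)/6 = 32/43, c_3 = M_3/2 = 165/43, d_3 = (M_4 - M_3)/(6h_3) = -398/387. So S'(9) = 32/43.

0.7442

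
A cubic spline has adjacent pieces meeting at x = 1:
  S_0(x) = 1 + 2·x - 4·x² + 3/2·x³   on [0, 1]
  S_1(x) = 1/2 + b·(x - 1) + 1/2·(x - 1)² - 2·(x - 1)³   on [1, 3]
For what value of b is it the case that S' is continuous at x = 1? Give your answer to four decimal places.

-1.5000

S_0'(x) = 2 - 8·x + 9/2·x², so S_0'(1) = -3/2. On the right, S_1'(1) = b, so b = -3/2.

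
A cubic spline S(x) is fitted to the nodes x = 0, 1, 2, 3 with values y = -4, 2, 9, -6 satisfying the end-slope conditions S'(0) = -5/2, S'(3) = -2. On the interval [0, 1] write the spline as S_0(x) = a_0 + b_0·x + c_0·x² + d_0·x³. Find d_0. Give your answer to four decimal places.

Write m_i for S''(x_i). With h_i = 1, 1, 1 and divided differences Δ_i = 6, 7, -15, the continuity of S' gives the tridiagonal system
  1·m_0 + 4·m_1 + 1·m_2 = 6(Δ_1 - Δ_0) = 6
  1·m_1 + 4·m_2 + 1·m_3 = 6(Δ_2 - Δ_1) = -132
Clamped end conditions give two more equations: 2h_0·m_0 + h_0·m_1 = 6(Δ_0 - S'(0)) = 51 and h_2·m_2 + 2h_2·m_3 = 6(S'(3) - Δ_2) = 78.
Hence m_0 = 314/15, m_1 = 137/15, m_2 = -772/15, m_3 = 971/15.
On [0, 1], with S_0(x) = a_0 + b_0·x + c_0·x² + d_0·x³: c_0 = m_0/2 = 157/15, d_0 = (m_1 - m_0)/(6h_0) = -59/30, b_0 = Δ_0 - h_0(2m_0 + m_1)/6 = -5/2.

-1.9667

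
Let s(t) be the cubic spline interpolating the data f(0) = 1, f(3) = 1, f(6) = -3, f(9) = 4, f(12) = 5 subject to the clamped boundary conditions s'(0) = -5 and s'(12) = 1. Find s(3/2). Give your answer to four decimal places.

-0.9420

Let M_i = s''(x_i). Step sizes h_i = 3, 3, 3, 3; slopes of the chords Δ_i = (y_(i+1) - y_i)/h_i = 0, -4/3, 7/3, 1/3.
  3·M_0 + 12·M_1 + 3·M_2 = 6(Δ_1 - Δ_0) = -8
  3·M_1 + 12·M_2 + 3·M_3 = 6(Δ_2 - Δ_1) = 22
  3·M_2 + 12·M_3 + 3·M_4 = 6(Δ_3 - Δ_2) = -12
Clamped end conditions give two more equations: 2h_0·M_0 + h_0·M_1 = 6(Δ_0 - s'(0)) = 30 and h_3·M_3 + 2h_3·M_4 = 6(s'(12) - Δ_3) = 4.
Solving the tridiagonal system: M_0 = 275/42, M_1 = -65/21, M_2 = 19/6, M_3 = -47/21, M_4 = 25/14.
On [0, 3], s(t) = 1 - 5·t + 275/84·t² - 15/28·t³.
With t = 3/2: s(3/2) = -211/224.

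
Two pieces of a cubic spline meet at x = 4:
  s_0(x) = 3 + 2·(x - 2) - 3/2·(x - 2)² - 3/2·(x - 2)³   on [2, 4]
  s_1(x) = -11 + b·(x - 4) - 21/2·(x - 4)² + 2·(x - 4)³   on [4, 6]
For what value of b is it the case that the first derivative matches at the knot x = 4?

s_0'(x) = 2 - 3·(x - 2) - 9/2·(x - 2)², so s_0'(4) = -22. On the right, s_1'(4) = b, so b = -22.

-22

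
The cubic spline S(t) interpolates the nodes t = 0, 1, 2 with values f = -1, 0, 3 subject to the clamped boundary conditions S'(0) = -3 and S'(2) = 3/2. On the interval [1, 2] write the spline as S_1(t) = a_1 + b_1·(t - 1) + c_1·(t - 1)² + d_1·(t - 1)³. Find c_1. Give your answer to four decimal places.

Write m_i for S''(x_i). With h_i = 1, 1 and divided differences Δ_i = 1, 3, the continuity of S' gives the tridiagonal system
  1·m_0 + 4·m_1 + 1·m_2 = 6(Δ_1 - Δ_0) = 12
Clamped end conditions give two more equations: 2h_0·m_0 + h_0·m_1 = 6(Δ_0 - S'(0)) = 24 and h_1·m_1 + 2h_1·m_2 = 6(S'(2) - Δ_1) = -9.
Solving the tridiagonal system: m_0 = 45/4, m_1 = 3/2, m_2 = -21/4.
On [1, 2], with S_1(t) = a_1 + b_1·(t - 1) + c_1·(t - 1)² + d_1·(t - 1)³: c_1 = m_1/2 = 3/4, d_1 = (m_2 - m_1)/(6h_1) = -9/8, b_1 = Δ_1 - h_1(2m_1 + m_2)/6 = 27/8.

0.7500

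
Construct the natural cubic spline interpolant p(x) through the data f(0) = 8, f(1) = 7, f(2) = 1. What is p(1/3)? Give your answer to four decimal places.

Put σ_i = p'' at the i-th knot. Here h = (1, 1) and Δ = (-1, -6), so the interior equations h_(i-1)·σ_(i-1) + 2(h_(i-1)+h_i)·σ_i + h_i·σ_(i+1) = 6(Δ_i − Δ_(i-1)) read
  1·σ_0 + 4·σ_1 + 1·σ_2 = 6(Δ_1 - Δ_0) = -30
Natural end conditions: σ_0 = σ_2 = 0.
Solving the tridiagonal system: σ_0 = 0, σ_1 = -15/2, σ_2 = 0.
On [0, 1], p(x) = 8 + 1/4·x + 0·x² - 5/4·x³.
With x = 1/3: p(1/3) = 217/27.

8.0370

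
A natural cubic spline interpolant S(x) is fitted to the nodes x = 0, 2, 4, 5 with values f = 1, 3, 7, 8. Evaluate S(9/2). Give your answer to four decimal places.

7.5852

With M_i denoting the second derivative at x_i, h_i = 2, 2, 1, and Δ_i = (y_(i+1) − y_i)/h_i = 1, 2, 1:
  2·M_0 + 8·M_1 + 2·M_2 = 6(Δ_1 - Δ_0) = 6
  2·M_1 + 6·M_2 + 1·M_3 = 6(Δ_2 - Δ_1) = -6
Natural end conditions: M_0 = M_3 = 0.
Solving: M_0 = 0, M_1 = 12/11, M_2 = -15/11, M_3 = 0.
On [4, 5], S(x) = 7 + 16/11·(x - 4) - 15/22·(x - 4)² + 5/22·(x - 4)³.
With (x - 4) = 1/2: S(9/2) = 1335/176.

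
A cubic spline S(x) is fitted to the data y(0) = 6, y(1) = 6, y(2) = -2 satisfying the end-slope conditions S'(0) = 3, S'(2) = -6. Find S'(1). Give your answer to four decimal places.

-5.2500

Write σ_i for S''(x_i). With h_i = 1, 1 and divided differences Δ_i = 0, -8, the continuity of S' gives the tridiagonal system
  1·σ_0 + 4·σ_1 + 1·σ_2 = 6(Δ_1 - Δ_0) = -48
Clamped end conditions give two more equations: 2h_0·σ_0 + h_0·σ_1 = 6(Δ_0 - S'(0)) = -18 and h_1·σ_1 + 2h_1·σ_2 = 6(S'(2) - Δ_1) = 12.
Solving the tridiagonal system: σ_0 = -3/2, σ_1 = -15, σ_2 = 27/2.
On [1, 2], S'(x) = b_1 + 2c_1·(x - 1) + 3d_1·(x - 1)² with b_1 = Δ_1 - h_1(2σ_1 + σ_2)/6 = -21/4, c_1 = σ_1/2 = -15/2, d_1 = (σ_2 - σ_1)/(6h_1) = 19/4. So S'(1) = -21/4.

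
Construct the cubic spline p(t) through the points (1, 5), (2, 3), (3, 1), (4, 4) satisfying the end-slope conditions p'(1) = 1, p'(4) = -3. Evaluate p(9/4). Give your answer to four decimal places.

Write M_i for p''(x_i). With h_i = 1, 1, 1 and divided differences Δ_i = -2, -2, 3, the continuity of p' gives the tridiagonal system
  1·M_0 + 4·M_1 + 1·M_2 = 6(Δ_1 - Δ_0) = 0
  1·M_1 + 4·M_2 + 1·M_3 = 6(Δ_2 - Δ_1) = 30
Clamped end conditions give two more equations: 2h_0·M_0 + h_0·M_1 = 6(Δ_0 - p'(1)) = -18 and h_2·M_2 + 2h_2·M_3 = 6(p'(4) - Δ_2) = -36.
Solving the tridiagonal system: M_0 = -124/15, M_1 = -22/15, M_2 = 212/15, M_3 = -376/15.
On [2, 3], p(t) = 3 - 58/15·(t - 2) - 11/15·(t - 2)² + 13/5·(t - 2)³.
With (t - 2) = 1/4: p(9/4) = 649/320.

2.0281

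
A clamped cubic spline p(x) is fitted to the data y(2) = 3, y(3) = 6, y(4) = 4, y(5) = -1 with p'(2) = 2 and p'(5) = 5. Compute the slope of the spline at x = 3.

2

Write M_i for p''(x_i). With h_i = 1, 1, 1 and divided differences Δ_i = 3, -2, -5, the continuity of p' gives the tridiagonal system
  1·M_0 + 4·M_1 + 1·M_2 = 6(Δ_1 - Δ_0) = -30
  1·M_1 + 4·M_2 + 1·M_3 = 6(Δ_2 - Δ_1) = -18
Clamped end conditions give two more equations: 2h_0·M_0 + h_0·M_1 = 6(Δ_0 - p'(2)) = 6 and h_2·M_2 + 2h_2·M_3 = 6(p'(5) - Δ_2) = 60.
Forward elimination and back-substitution give M_0 = 6, M_1 = -6, M_2 = -12, M_3 = 36.
On [3, 4], p'(x) = b_1 + 2c_1·(x - 3) + 3d_1·(x - 3)² with b_1 = Δ_1 - h_1(2M_1 + M_2)/6 = 2, c_1 = M_1/2 = -3, d_1 = (M_2 - M_1)/(6h_1) = -1. So p'(3) = 2.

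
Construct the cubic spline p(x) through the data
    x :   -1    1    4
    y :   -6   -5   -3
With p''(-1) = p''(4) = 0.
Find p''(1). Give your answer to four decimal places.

With M_i denoting the second derivative at x_i, h_i = 2, 3, and Δ_i = (y_(i+1) − y_i)/h_i = 1/2, 2/3:
  2·M_0 + 10·M_1 + 3·M_2 = 6(Δ_1 - Δ_0) = 1
Natural end conditions: M_0 = M_2 = 0.
Solving: M_0 = 0, M_1 = 1/10, M_2 = 0.

0.1000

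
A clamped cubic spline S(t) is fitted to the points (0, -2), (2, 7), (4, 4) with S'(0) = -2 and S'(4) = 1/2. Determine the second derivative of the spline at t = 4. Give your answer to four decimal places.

With σ_i denoting the second derivative at x_i, h_i = 2, 2, and Δ_i = (y_(i+1) − y_i)/h_i = 9/2, -3/2:
  2·σ_0 + 8·σ_1 + 2·σ_2 = 6(Δ_1 - Δ_0) = -36
Clamped end conditions give two more equations: 2h_0·σ_0 + h_0·σ_1 = 6(Δ_0 - S'(0)) = 39 and h_1·σ_1 + 2h_1·σ_2 = 6(S'(4) - Δ_1) = 12.
Hence σ_0 = 119/8, σ_1 = -41/4, σ_2 = 65/8.

8.1250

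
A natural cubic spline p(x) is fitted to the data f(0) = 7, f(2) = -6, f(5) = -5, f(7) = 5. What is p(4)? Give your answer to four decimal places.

-7.8840

With m_i denoting the second derivative at x_i, h_i = 2, 3, 2, and Δ_i = (y_(i+1) − y_i)/h_i = -13/2, 1/3, 5:
  2·m_0 + 10·m_1 + 3·m_2 = 6(Δ_1 - Δ_0) = 41
  3·m_1 + 10·m_2 + 2·m_3 = 6(Δ_2 - Δ_1) = 28
Natural end conditions: m_0 = m_3 = 0.
Solving: m_0 = 0, m_1 = 326/91, m_2 = 157/91, m_3 = 0.
On [2, 5], p(x) = -6 - 2245/546·(x - 2) + 163/91·(x - 2)² - 13/126·(x - 2)³.
With (x - 2) = 2: p(4) = -6457/819.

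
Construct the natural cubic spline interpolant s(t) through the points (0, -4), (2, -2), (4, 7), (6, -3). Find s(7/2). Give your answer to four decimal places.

Put M_i = s'' at the i-th knot. Here h = (2, 2, 2) and Δ = (1, 9/2, -5), so the interior equations h_(i-1)·M_(i-1) + 2(h_(i-1)+h_i)·M_i + h_i·M_(i+1) = 6(Δ_i − Δ_(i-1)) read
  2·M_0 + 8·M_1 + 2·M_2 = 6(Δ_1 - Δ_0) = 21
  2·M_1 + 8·M_2 + 2·M_3 = 6(Δ_2 - Δ_1) = -57
Natural end conditions: M_0 = M_3 = 0.
Hence M_0 = 0, M_1 = 47/10, M_2 = -83/10, M_3 = 0.
On [2, 4], s(t) = -2 + 62/15·(t - 2) + 47/20·(t - 2)² - 13/12·(t - 2)³.
With (t - 2) = 3/2: s(7/2) = 933/160.

5.8313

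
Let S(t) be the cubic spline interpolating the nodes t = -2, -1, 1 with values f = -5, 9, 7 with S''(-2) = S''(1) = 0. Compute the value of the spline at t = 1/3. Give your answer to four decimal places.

10.6296

Let M_i = S''(x_i). Step sizes h_i = 1, 2; slopes of the chords Δ_i = (y_(i+1) - y_i)/h_i = 14, -1.
  1·M_0 + 6·M_1 + 2·M_2 = 6(Δ_1 - Δ_0) = -90
Natural end conditions: M_0 = M_2 = 0.
Hence M_0 = 0, M_1 = -15, M_2 = 0.
On [-1, 1], S(t) = 9 + 9·(t + 1) - 15/2·(t + 1)² + 5/4·(t + 1)³.
With (t + 1) = 4/3: S(1/3) = 287/27.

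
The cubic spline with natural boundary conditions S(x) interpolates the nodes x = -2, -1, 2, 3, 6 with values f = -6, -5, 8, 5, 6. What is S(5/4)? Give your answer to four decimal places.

6.7539

Put M_i = S'' at the i-th knot. Here h = (1, 3, 1, 3) and Δ = (1, 13/3, -3, 1/3), so the interior equations h_(i-1)·M_(i-1) + 2(h_(i-1)+h_i)·M_i + h_i·M_(i+1) = 6(Δ_i − Δ_(i-1)) read
  1·M_0 + 8·M_1 + 3·M_2 = 6(Δ_1 - Δ_0) = 20
  3·M_1 + 8·M_2 + 1·M_3 = 6(Δ_2 - Δ_1) = -44
  1·M_2 + 8·M_3 + 3·M_4 = 6(Δ_3 - Δ_2) = 20
Natural end conditions: M_0 = M_4 = 0.
Forward elimination and back-substitution give M_0 = 0, M_1 = 11/2, M_2 = -8, M_3 = 7/2, M_4 = 0.
On [-1, 2], S(x) = -5 + 17/6·(x + 1) + 11/4·(x + 1)² - 3/4·(x + 1)³.
With (x + 1) = 9/4: S(5/4) = 1729/256.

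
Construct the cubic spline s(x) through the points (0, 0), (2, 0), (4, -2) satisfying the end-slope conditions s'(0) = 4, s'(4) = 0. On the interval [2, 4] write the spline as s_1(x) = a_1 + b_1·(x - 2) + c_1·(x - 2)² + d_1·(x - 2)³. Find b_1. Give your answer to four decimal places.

-1.7500

Write M_i for s''(x_i). With h_i = 2, 2 and divided differences Δ_i = 0, -1, the continuity of s' gives the tridiagonal system
  2·M_0 + 8·M_1 + 2·M_2 = 6(Δ_1 - Δ_0) = -6
Clamped end conditions give two more equations: 2h_0·M_0 + h_0·M_1 = 6(Δ_0 - s'(0)) = -24 and h_1·M_1 + 2h_1·M_2 = 6(s'(4) - Δ_1) = 6.
Hence M_0 = -25/4, M_1 = 1/2, M_2 = 5/4.
On [2, 4], with s_1(x) = a_1 + b_1·(x - 2) + c_1·(x - 2)² + d_1·(x - 2)³: c_1 = M_1/2 = 1/4, d_1 = (M_2 - M_1)/(6h_1) = 1/16, b_1 = Δ_1 - h_1(2M_1 + M_2)/6 = -7/4.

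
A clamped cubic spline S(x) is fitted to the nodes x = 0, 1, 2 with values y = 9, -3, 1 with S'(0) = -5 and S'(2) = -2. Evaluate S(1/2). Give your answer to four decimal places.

Put σ_i = S'' at the i-th knot. Here h = (1, 1) and Δ = (-12, 4), so the interior equations h_(i-1)·σ_(i-1) + 2(h_(i-1)+h_i)·σ_i + h_i·σ_(i+1) = 6(Δ_i − Δ_(i-1)) read
  1·σ_0 + 4·σ_1 + 1·σ_2 = 6(Δ_1 - Δ_0) = 96
Clamped end conditions give two more equations: 2h_0·σ_0 + h_0·σ_1 = 6(Δ_0 - S'(0)) = -42 and h_1·σ_1 + 2h_1·σ_2 = 6(S'(2) - Δ_1) = -36.
Forward elimination and back-substitution give σ_0 = -87/2, σ_1 = 45, σ_2 = -81/2.
On [0, 1], S(x) = 9 - 5·x - 87/4·x² + 59/4·x³.
With x = 1/2: S(1/2) = 93/32.

2.9063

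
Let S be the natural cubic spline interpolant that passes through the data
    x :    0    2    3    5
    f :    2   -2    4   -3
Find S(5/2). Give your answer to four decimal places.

Write σ_i for S''(x_i). With h_i = 2, 1, 2 and divided differences Δ_i = -2, 6, -7/2, the continuity of S' gives the tridiagonal system
  2·σ_0 + 6·σ_1 + 1·σ_2 = 6(Δ_1 - Δ_0) = 48
  1·σ_1 + 6·σ_2 + 2·σ_3 = 6(Δ_2 - Δ_1) = -57
Natural end conditions: σ_0 = σ_3 = 0.
Solving the tridiagonal system: σ_0 = 0, σ_1 = 69/7, σ_2 = -78/7, σ_3 = 0.
On [2, 3], S(x) = -2 + 32/7·(x - 2) + 69/14·(x - 2)² - 7/2·(x - 2)³.
With (x - 2) = 1/2: S(5/2) = 121/112.

1.0804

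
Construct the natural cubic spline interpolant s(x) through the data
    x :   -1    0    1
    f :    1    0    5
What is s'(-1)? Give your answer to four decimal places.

-2.5000

With σ_i denoting the second derivative at x_i, h_i = 1, 1, and Δ_i = (y_(i+1) − y_i)/h_i = -1, 5:
  1·σ_0 + 4·σ_1 + 1·σ_2 = 6(Δ_1 - Δ_0) = 36
Natural end conditions: σ_0 = σ_2 = 0.
Solving: σ_0 = 0, σ_1 = 9, σ_2 = 0.
On [-1, 0], s'(x) = b_0 + 2c_0·(x + 1) + 3d_0·(x + 1)² with b_0 = Δ_0 - h_0(2σ_0 + σ_1)/6 = -5/2, c_0 = σ_0/2 = 0, d_0 = (σ_1 - σ_0)/(6h_0) = 3/2. So s'(-1) = -5/2.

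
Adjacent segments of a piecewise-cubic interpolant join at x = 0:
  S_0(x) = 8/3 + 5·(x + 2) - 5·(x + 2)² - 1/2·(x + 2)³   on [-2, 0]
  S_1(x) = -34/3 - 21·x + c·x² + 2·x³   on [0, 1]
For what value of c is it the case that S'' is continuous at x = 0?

S_0''(x) = -10 - 3·(x + 2), so S_0''(0) = -16. On the right, S_1''(0) = 2c, so c = -8.

-8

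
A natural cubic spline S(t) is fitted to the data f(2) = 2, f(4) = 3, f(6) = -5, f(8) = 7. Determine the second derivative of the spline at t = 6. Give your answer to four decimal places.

With M_i denoting the second derivative at x_i, h_i = 2, 2, 2, and Δ_i = (y_(i+1) − y_i)/h_i = 1/2, -4, 6:
  2·M_0 + 8·M_1 + 2·M_2 = 6(Δ_1 - Δ_0) = -27
  2·M_1 + 8·M_2 + 2·M_3 = 6(Δ_2 - Δ_1) = 60
Natural end conditions: M_0 = M_3 = 0.
Forward elimination and back-substitution give M_0 = 0, M_1 = -28/5, M_2 = 89/10, M_3 = 0.

8.9000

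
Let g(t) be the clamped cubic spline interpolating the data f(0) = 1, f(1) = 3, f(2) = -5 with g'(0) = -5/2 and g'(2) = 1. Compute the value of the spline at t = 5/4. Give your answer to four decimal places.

1.1230

With M_i denoting the second derivative at x_i, h_i = 1, 1, and Δ_i = (y_(i+1) − y_i)/h_i = 2, -8:
  1·M_0 + 4·M_1 + 1·M_2 = 6(Δ_1 - Δ_0) = -60
Clamped end conditions give two more equations: 2h_0·M_0 + h_0·M_1 = 6(Δ_0 - g'(0)) = 27 and h_1·M_1 + 2h_1·M_2 = 6(g'(2) - Δ_1) = 54.
Forward elimination and back-substitution give M_0 = 121/4, M_1 = -67/2, M_2 = 175/4.
On [1, 2], g(t) = 3 - 33/8·(t - 1) - 67/4·(t - 1)² + 103/8·(t - 1)³.
With (t - 1) = 1/4: g(5/4) = 575/512.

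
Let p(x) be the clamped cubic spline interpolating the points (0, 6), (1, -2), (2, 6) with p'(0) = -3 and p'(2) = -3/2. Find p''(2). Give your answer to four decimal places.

Let M_i = p''(x_i). Step sizes h_i = 1, 1; slopes of the chords Δ_i = (y_(i+1) - y_i)/h_i = -8, 8.
  1·M_0 + 4·M_1 + 1·M_2 = 6(Δ_1 - Δ_0) = 96
Clamped end conditions give two more equations: 2h_0·M_0 + h_0·M_1 = 6(Δ_0 - p'(0)) = -30 and h_1·M_1 + 2h_1·M_2 = 6(p'(2) - Δ_1) = -57.
Solving the tridiagonal system: M_0 = -153/4, M_1 = 93/2, M_2 = -207/4.

-51.7500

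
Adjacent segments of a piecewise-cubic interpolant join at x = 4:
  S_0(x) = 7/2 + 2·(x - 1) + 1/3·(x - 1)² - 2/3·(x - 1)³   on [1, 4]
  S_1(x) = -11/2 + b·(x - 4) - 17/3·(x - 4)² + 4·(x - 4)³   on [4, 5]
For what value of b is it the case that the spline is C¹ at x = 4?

-14

S_0'(x) = 2 + 2/3·(x - 1) - 2·(x - 1)², so S_0'(4) = -14. On the right, S_1'(4) = b, so b = -14.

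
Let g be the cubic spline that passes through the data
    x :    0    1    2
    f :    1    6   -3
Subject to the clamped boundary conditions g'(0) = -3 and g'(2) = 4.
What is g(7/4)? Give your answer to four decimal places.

Write m_i for g''(x_i). With h_i = 1, 1 and divided differences Δ_i = 5, -9, the continuity of g' gives the tridiagonal system
  1·m_0 + 4·m_1 + 1·m_2 = 6(Δ_1 - Δ_0) = -84
Clamped end conditions give two more equations: 2h_0·m_0 + h_0·m_1 = 6(Δ_0 - g'(0)) = 48 and h_1·m_1 + 2h_1·m_2 = 6(g'(2) - Δ_1) = 78.
Solving the tridiagonal system: m_0 = 97/2, m_1 = -49, m_2 = 127/2.
On [1, 2], g(x) = 6 - 13/4·(x - 1) - 49/2·(x - 1)² + 75/4·(x - 1)³.
With (x - 1) = 3/4: g(7/4) = -591/256.

-2.3086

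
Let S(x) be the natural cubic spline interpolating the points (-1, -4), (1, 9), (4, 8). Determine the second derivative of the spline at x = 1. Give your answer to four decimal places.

-4.1000

With M_i denoting the second derivative at x_i, h_i = 2, 3, and Δ_i = (y_(i+1) − y_i)/h_i = 13/2, -1/3:
  2·M_0 + 10·M_1 + 3·M_2 = 6(Δ_1 - Δ_0) = -41
Natural end conditions: M_0 = M_2 = 0.
Solving: M_0 = 0, M_1 = -41/10, M_2 = 0.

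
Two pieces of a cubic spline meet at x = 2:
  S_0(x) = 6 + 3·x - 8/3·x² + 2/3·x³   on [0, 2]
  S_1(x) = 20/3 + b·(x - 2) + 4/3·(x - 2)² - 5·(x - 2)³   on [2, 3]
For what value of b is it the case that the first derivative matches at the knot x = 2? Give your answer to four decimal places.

0.3333

S_0'(x) = 3 - 16/3·x + 2·x², so S_0'(2) = 1/3. On the right, S_1'(2) = b, so b = 1/3.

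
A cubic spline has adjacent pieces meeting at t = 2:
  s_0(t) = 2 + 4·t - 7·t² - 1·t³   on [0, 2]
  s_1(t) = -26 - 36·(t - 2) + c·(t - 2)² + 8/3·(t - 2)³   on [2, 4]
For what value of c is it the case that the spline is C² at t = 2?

-13

s_0''(t) = -14 - 6·t, so s_0''(2) = -26. On the right, s_1''(2) = 2c, so c = -13.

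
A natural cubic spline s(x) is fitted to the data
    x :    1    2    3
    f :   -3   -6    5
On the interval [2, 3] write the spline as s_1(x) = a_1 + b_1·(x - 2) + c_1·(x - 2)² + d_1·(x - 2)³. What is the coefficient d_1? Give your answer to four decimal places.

-3.5000

Let m_i = s''(x_i). Step sizes h_i = 1, 1; slopes of the chords Δ_i = (y_(i+1) - y_i)/h_i = -3, 11.
  1·m_0 + 4·m_1 + 1·m_2 = 6(Δ_1 - Δ_0) = 84
Natural end conditions: m_0 = m_2 = 0.
Forward elimination and back-substitution give m_0 = 0, m_1 = 21, m_2 = 0.
On [2, 3], with s_1(x) = a_1 + b_1·(x - 2) + c_1·(x - 2)² + d_1·(x - 2)³: c_1 = m_1/2 = 21/2, d_1 = (m_2 - m_1)/(6h_1) = -7/2, b_1 = Δ_1 - h_1(2m_1 + m_2)/6 = 4.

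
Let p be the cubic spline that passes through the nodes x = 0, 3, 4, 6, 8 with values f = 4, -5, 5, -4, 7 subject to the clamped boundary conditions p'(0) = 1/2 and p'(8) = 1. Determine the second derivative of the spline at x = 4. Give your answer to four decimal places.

Put M_i = p'' at the i-th knot. Here h = (3, 1, 2, 2) and Δ = (-3, 10, -9/2, 11/2), so the interior equations h_(i-1)·M_(i-1) + 2(h_(i-1)+h_i)·M_i + h_i·M_(i+1) = 6(Δ_i − Δ_(i-1)) read
  3·M_0 + 8·M_1 + 1·M_2 = 6(Δ_1 - Δ_0) = 78
  1·M_1 + 6·M_2 + 2·M_3 = 6(Δ_2 - Δ_1) = -87
  2·M_2 + 8·M_3 + 2·M_4 = 6(Δ_3 - Δ_2) = 60
Clamped end conditions give two more equations: 2h_0·M_0 + h_0·M_1 = 6(Δ_0 - p'(0)) = -21 and h_3·M_3 + 2h_3·M_4 = 6(p'(8) - Δ_3) = -27.
Solving: M_0 = -1933/160, M_1 = 1373/80, M_2 = -3689/160, M_3 = 1367/80, M_4 = -2447/160.

-23.0563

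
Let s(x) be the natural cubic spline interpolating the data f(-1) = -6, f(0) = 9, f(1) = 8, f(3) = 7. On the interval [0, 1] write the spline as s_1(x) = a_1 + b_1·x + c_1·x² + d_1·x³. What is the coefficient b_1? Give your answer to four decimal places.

6.6087

Put σ_i = s'' at the i-th knot. Here h = (1, 1, 2) and Δ = (15, -1, -1/2), so the interior equations h_(i-1)·σ_(i-1) + 2(h_(i-1)+h_i)·σ_i + h_i·σ_(i+1) = 6(Δ_i − Δ_(i-1)) read
  1·σ_0 + 4·σ_1 + 1·σ_2 = 6(Δ_1 - Δ_0) = -96
  1·σ_1 + 6·σ_2 + 2·σ_3 = 6(Δ_2 - Δ_1) = 3
Natural end conditions: σ_0 = σ_3 = 0.
Solving: σ_0 = 0, σ_1 = -579/23, σ_2 = 108/23, σ_3 = 0.
On [0, 1], with s_1(x) = a_1 + b_1·x + c_1·x² + d_1·x³: c_1 = σ_1/2 = -579/46, d_1 = (σ_2 - σ_1)/(6h_1) = 229/46, b_1 = Δ_1 - h_1(2σ_1 + σ_2)/6 = 152/23.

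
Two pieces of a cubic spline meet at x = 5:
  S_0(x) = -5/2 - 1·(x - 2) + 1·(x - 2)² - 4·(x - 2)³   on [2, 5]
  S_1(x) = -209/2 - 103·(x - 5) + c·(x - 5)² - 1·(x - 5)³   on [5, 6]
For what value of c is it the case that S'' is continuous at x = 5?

-35

S_0''(x) = 2 - 24·(x - 2), so S_0''(5) = -70. On the right, S_1''(5) = 2c, so c = -35.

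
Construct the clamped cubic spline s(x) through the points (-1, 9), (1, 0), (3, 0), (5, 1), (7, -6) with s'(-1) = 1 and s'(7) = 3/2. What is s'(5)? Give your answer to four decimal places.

-3.1786

With M_i denoting the second derivative at x_i, h_i = 2, 2, 2, 2, and Δ_i = (y_(i+1) − y_i)/h_i = -9/2, 0, 1/2, -7/2:
  2·M_0 + 8·M_1 + 2·M_2 = 6(Δ_1 - Δ_0) = 27
  2·M_1 + 8·M_2 + 2·M_3 = 6(Δ_2 - Δ_1) = 3
  2·M_2 + 8·M_3 + 2·M_4 = 6(Δ_3 - Δ_2) = -24
Clamped end conditions give two more equations: 2h_0·M_0 + h_0·M_1 = 6(Δ_0 - s'(-1)) = -33 and h_3·M_3 + 2h_3·M_4 = 6(s'(7) - Δ_3) = 30.
Solving the tridiagonal system: M_0 = -317/28, M_1 = 43/7, M_2 = 1/4, M_3 = -79/14, M_4 = 289/28.
On [5, 7], s'(x) = b_3 + 2c_3·(x - 5) + 3d_3·(x - 5)² with b_3 = Δ_3 - h_3(2M_3 + M_4)/6 = -89/28, c_3 = M_3/2 = -79/28, d_3 = (M_4 - M_3)/(6h_3) = 149/112. So s'(5) = -89/28.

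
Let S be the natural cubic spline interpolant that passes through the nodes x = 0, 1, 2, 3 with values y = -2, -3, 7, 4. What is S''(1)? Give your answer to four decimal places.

22.8000

Put M_i = S'' at the i-th knot. Here h = (1, 1, 1) and Δ = (-1, 10, -3), so the interior equations h_(i-1)·M_(i-1) + 2(h_(i-1)+h_i)·M_i + h_i·M_(i+1) = 6(Δ_i − Δ_(i-1)) read
  1·M_0 + 4·M_1 + 1·M_2 = 6(Δ_1 - Δ_0) = 66
  1·M_1 + 4·M_2 + 1·M_3 = 6(Δ_2 - Δ_1) = -78
Natural end conditions: M_0 = M_3 = 0.
Solving the tridiagonal system: M_0 = 0, M_1 = 114/5, M_2 = -126/5, M_3 = 0.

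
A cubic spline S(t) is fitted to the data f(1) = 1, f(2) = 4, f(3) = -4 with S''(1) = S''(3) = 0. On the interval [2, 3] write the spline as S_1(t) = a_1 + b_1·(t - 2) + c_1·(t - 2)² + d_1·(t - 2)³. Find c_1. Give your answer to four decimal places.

-8.2500

Write M_i for S''(x_i). With h_i = 1, 1 and divided differences Δ_i = 3, -8, the continuity of S' gives the tridiagonal system
  1·M_0 + 4·M_1 + 1·M_2 = 6(Δ_1 - Δ_0) = -66
Natural end conditions: M_0 = M_2 = 0.
Hence M_0 = 0, M_1 = -33/2, M_2 = 0.
On [2, 3], with S_1(t) = a_1 + b_1·(t - 2) + c_1·(t - 2)² + d_1·(t - 2)³: c_1 = M_1/2 = -33/4, d_1 = (M_2 - M_1)/(6h_1) = 11/4, b_1 = Δ_1 - h_1(2M_1 + M_2)/6 = -5/2.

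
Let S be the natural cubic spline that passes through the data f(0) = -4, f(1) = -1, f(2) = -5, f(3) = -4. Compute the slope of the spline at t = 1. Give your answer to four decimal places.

-1.4000

Write M_i for S''(x_i). With h_i = 1, 1, 1 and divided differences Δ_i = 3, -4, 1, the continuity of S' gives the tridiagonal system
  1·M_0 + 4·M_1 + 1·M_2 = 6(Δ_1 - Δ_0) = -42
  1·M_1 + 4·M_2 + 1·M_3 = 6(Δ_2 - Δ_1) = 30
Natural end conditions: M_0 = M_3 = 0.
Forward elimination and back-substitution give M_0 = 0, M_1 = -66/5, M_2 = 54/5, M_3 = 0.
On [1, 2], S'(t) = b_1 + 2c_1·(t - 1) + 3d_1·(t - 1)² with b_1 = Δ_1 - h_1(2M_1 + M_2)/6 = -7/5, c_1 = M_1/2 = -33/5, d_1 = (M_2 - M_1)/(6h_1) = 4. So S'(1) = -7/5.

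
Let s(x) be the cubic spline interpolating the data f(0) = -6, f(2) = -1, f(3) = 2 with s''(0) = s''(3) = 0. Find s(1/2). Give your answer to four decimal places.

-4.8281

Put M_i = s'' at the i-th knot. Here h = (2, 1) and Δ = (5/2, 3), so the interior equations h_(i-1)·M_(i-1) + 2(h_(i-1)+h_i)·M_i + h_i·M_(i+1) = 6(Δ_i − Δ_(i-1)) read
  2·M_0 + 6·M_1 + 1·M_2 = 6(Δ_1 - Δ_0) = 3
Natural end conditions: M_0 = M_2 = 0.
Solving: M_0 = 0, M_1 = 1/2, M_2 = 0.
On [0, 2], s(x) = -6 + 7/3·x + 0·x² + 1/24·x³.
With x = 1/2: s(1/2) = -309/64.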